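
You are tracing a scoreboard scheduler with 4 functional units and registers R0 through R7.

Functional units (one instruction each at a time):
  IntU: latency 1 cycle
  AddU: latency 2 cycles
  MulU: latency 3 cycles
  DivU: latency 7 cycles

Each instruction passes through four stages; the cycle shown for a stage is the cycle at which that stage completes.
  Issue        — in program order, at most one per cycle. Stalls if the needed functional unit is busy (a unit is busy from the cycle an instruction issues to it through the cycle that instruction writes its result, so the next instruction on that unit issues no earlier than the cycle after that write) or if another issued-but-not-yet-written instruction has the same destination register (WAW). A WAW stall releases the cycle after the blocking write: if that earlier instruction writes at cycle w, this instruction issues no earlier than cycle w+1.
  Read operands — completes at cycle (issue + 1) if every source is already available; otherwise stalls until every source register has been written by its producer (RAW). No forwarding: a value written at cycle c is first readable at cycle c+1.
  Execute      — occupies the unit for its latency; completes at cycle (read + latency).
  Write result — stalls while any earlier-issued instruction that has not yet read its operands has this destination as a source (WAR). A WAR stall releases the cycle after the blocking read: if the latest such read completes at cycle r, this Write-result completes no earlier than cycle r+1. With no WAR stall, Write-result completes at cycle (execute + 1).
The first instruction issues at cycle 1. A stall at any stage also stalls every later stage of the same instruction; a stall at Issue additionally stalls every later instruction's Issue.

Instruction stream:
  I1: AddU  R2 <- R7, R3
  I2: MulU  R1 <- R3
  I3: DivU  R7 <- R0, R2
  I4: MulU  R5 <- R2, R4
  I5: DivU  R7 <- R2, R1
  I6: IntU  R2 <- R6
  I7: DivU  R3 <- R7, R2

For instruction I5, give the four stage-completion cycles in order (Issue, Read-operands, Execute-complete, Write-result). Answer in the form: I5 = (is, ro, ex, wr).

I5 = (15, 16, 23, 24)

c1: issue I1 (AddU)
c2: I1 read-ops, issue I2 (MulU)
c3: I2 read-ops, issue I3 (DivU)
c4: I1 finished on AddU
c5: I1→R2
c6: I2 finished on MulU, I3 read-ops
c7: I2→R1
c8: issue I4 (MulU)
c9: I4 read-ops
c12: I4 finished on MulU
c13: I3 finished on DivU, I4→R5
c14: I3→R7
c15: issue I5 (DivU)
c16: I5 read-ops, issue I6 (IntU)
c17: I6 read-ops
c18: I6 finished on IntU
c19: I6→R2
c23: I5 finished on DivU
c24: I5→R7
c25: issue I7 (DivU)
c26: I7 read-ops
c33: I7 finished on DivU
c34: I7→R3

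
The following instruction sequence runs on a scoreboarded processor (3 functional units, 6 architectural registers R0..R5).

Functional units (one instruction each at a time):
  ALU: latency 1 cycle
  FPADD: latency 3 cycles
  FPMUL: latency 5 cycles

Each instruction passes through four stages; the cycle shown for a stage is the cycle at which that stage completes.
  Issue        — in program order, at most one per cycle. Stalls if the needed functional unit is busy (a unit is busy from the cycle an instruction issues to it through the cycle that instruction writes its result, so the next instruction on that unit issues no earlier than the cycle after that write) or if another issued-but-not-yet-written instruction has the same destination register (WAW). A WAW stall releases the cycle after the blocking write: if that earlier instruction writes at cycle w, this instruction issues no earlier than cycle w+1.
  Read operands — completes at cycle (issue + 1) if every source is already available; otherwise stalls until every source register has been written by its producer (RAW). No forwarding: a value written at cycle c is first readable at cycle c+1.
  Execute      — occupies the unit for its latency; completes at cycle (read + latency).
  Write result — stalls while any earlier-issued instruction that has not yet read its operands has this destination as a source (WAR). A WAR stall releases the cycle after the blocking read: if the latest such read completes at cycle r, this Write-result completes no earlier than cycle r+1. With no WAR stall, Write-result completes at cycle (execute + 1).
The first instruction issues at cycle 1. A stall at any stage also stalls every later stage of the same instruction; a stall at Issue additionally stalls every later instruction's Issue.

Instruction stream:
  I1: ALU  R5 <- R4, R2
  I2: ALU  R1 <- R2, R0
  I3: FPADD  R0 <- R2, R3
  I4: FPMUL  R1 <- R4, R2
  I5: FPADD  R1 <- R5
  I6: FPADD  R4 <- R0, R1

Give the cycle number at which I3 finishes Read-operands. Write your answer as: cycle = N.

c1: I1 issues→ALU
c2: I1 reads
c3: I1 exec-done
c4: I1 writes R5
c5: I2 issues→ALU
c6: I2 reads · I3 issues→FPADD
c7: I2 exec-done · I3 reads
c8: I2 writes R1
c9: I4 issues→FPMUL
c10: I3 exec-done · I4 reads
c11: I3 writes R0
c15: I4 exec-done
c16: I4 writes R1
c17: I5 issues→FPADD
c18: I5 reads
c21: I5 exec-done
c22: I5 writes R1
c23: I6 issues→FPADD
c24: I6 reads
c27: I6 exec-done
c28: I6 writes R4

cycle = 7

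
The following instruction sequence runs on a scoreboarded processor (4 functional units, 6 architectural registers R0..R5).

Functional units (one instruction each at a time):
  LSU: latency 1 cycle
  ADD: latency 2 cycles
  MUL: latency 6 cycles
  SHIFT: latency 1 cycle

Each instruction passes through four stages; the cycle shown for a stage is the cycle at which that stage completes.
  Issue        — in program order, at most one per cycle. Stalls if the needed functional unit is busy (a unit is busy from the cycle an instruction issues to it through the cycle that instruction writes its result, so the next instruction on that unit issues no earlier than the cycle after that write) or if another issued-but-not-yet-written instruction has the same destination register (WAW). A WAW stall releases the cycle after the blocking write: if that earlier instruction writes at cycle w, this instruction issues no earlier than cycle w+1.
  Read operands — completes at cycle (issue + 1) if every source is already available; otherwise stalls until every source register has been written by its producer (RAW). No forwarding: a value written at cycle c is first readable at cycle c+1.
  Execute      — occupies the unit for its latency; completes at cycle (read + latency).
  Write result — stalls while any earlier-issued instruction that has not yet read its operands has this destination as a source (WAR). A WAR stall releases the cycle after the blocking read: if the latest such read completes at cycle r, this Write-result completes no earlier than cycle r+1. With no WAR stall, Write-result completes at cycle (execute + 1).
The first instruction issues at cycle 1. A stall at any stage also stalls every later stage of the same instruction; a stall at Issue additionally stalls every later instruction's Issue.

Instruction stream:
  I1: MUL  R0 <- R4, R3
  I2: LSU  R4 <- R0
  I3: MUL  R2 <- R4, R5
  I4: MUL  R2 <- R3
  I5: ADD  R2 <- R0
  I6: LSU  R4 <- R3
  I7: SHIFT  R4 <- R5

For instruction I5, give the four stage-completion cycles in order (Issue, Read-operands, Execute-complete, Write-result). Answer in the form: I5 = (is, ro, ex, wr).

cycle 1: I1→MUL
cycle 2: I1 RO; I2→LSU
cycle 8: I1 EX
cycle 9: I1 WR R0
cycle 10: I2 RO; I3→MUL
cycle 11: I2 EX
cycle 12: I2 WR R4
cycle 13: I3 RO
cycle 19: I3 EX
cycle 20: I3 WR R2
cycle 21: I4→MUL
cycle 22: I4 RO
cycle 28: I4 EX
cycle 29: I4 WR R2
cycle 30: I5→ADD
cycle 31: I5 RO; I6→LSU
cycle 32: I6 RO
cycle 33: I5 EX; I6 EX
cycle 34: I5 WR R2; I6 WR R4
cycle 35: I7→SHIFT
cycle 36: I7 RO
cycle 37: I7 EX
cycle 38: I7 WR R4

I5 = (30, 31, 33, 34)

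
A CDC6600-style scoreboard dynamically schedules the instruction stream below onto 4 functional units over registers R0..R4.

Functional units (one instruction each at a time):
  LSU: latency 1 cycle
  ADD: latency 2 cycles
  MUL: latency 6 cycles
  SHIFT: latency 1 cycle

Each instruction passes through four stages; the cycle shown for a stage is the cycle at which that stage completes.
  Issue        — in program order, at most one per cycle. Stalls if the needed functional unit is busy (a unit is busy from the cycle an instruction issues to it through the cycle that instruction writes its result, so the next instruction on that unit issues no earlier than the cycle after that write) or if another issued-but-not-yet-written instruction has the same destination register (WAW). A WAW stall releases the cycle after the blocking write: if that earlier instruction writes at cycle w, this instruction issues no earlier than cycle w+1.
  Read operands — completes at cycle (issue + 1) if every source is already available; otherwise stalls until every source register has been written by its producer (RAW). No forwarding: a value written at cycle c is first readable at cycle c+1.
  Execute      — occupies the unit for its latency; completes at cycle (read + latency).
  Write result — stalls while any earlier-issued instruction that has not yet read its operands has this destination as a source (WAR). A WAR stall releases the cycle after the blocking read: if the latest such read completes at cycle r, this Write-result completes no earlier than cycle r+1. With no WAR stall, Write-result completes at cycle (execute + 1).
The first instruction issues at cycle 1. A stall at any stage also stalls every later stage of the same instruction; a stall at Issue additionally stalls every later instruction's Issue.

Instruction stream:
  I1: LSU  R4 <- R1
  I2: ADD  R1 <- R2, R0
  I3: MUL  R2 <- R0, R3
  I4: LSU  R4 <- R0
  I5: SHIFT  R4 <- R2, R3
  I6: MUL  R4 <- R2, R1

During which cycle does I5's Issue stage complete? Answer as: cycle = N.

c1: I1→LSU
c2: I1 RO · I2→ADD
c3: I1 EX · I2 RO · I3→MUL
c4: I1 WR R4 · I3 RO
c5: I2 EX · I4→LSU
c6: I2 WR R1 · I4 RO
c7: I4 EX
c8: I4 WR R4
c9: I5→SHIFT
c10: I3 EX
c11: I3 WR R2
c12: I5 RO
c13: I5 EX
c14: I5 WR R4
c15: I6→MUL
c16: I6 RO
c22: I6 EX
c23: I6 WR R4

cycle = 9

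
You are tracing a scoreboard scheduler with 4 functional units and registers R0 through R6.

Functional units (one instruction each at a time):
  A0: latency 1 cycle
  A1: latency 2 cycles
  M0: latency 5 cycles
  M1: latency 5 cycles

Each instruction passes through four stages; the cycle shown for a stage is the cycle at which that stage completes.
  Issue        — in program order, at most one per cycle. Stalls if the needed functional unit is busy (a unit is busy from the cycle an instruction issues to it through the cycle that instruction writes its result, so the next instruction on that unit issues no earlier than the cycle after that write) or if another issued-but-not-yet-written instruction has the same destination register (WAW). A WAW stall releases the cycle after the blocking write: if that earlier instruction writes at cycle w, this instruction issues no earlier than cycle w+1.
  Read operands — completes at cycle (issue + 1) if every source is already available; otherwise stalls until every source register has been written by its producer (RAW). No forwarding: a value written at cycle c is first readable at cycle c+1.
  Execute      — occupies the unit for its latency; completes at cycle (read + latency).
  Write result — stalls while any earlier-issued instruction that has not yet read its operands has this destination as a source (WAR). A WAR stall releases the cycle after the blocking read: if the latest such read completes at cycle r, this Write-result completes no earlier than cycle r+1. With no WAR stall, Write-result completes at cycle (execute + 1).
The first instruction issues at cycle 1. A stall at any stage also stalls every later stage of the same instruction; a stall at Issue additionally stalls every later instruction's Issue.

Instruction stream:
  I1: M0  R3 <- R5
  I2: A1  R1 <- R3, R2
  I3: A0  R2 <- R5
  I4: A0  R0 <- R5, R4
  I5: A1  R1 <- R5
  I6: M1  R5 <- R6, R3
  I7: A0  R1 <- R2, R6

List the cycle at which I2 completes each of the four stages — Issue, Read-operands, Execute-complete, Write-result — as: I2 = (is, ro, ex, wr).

I2 = (2, 9, 11, 12)

I1 -> (1, 2, 7, 8)
I2 -> (2, 9, 11, 12)  // RAW R3: wait I1 write@8
I3 -> (3, 4, 5, 10)  // WAR R2: wait I2 read@9
I4 -> (11, 12, 13, 14)  // struct: A0 busy until I3 writes@10
I5 -> (13, 14, 16, 17)  // struct: A1 busy until I2 writes@12
I6 -> (14, 15, 20, 21)
I7 -> (18, 19, 20, 21)  // WAW R1: wait I5 write@17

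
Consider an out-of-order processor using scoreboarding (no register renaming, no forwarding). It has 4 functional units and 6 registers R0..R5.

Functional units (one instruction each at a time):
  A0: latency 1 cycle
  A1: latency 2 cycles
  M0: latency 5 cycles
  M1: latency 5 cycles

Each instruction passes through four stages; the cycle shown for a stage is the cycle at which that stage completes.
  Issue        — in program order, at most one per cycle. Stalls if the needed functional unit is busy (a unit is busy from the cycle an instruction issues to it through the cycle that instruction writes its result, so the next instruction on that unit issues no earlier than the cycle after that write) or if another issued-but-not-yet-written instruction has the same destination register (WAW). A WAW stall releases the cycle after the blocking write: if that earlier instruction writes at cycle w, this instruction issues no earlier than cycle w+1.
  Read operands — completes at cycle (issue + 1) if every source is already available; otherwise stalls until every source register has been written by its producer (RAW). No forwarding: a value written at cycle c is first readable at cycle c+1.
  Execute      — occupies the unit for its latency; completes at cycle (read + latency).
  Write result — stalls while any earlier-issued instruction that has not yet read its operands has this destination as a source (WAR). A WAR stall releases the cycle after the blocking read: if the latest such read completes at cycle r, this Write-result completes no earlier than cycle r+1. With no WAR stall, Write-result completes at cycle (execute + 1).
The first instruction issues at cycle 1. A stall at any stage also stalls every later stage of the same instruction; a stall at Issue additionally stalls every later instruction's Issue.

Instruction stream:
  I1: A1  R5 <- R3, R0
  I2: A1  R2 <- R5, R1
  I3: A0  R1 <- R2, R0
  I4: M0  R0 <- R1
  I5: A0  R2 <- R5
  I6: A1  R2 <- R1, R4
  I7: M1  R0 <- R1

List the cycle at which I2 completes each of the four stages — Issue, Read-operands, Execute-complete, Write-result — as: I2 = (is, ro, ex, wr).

I2 = (6, 7, 9, 10)

[I1] 1/2/4/5
[I2] 6/7/9/10  (struct: A1 busy until I1 writes@5)
[I3] 7/11/12/13  (RAW R2: wait I2 write@10)
[I4] 8/14/19/20  (RAW R1: wait I3 write@13)
[I5] 14/15/16/17  (struct: A0 busy until I3 writes@13)
[I6] 18/19/21/22  (WAW R2: wait I5 write@17)
[I7] 21/22/27/28  (WAW R0: wait I4 write@20)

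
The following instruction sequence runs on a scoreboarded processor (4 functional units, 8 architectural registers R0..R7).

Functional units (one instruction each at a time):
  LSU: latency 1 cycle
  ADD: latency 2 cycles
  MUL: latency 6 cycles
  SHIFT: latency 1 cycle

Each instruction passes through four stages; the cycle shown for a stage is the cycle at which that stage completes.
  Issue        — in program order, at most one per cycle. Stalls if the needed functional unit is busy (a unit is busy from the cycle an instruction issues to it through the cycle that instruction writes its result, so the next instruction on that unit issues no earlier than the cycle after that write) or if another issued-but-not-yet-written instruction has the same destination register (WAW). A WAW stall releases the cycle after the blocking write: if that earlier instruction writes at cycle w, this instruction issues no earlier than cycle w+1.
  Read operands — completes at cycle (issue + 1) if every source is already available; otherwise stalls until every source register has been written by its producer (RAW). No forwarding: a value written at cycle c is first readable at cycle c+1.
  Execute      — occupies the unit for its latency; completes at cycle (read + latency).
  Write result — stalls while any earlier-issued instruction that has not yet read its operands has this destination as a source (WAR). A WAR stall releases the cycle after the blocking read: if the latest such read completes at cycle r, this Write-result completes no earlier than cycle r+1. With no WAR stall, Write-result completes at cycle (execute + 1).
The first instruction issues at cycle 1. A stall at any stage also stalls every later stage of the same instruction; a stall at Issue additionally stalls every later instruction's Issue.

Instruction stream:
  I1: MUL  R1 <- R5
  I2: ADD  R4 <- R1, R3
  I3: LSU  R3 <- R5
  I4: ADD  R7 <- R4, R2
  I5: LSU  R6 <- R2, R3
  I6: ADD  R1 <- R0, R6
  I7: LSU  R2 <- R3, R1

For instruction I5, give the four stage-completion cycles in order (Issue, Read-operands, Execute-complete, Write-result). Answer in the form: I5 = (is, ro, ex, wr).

t=1  issue I1 (MUL)
t=2  I1 read-ops | issue I2 (ADD)
t=3  issue I3 (LSU)
t=4  I3 read-ops
t=5  I3 finished on LSU
t=8  I1 finished on MUL
t=9  I1→R1
t=10  I2 read-ops
t=11  I3→R3
t=12  I2 finished on ADD
t=13  I2→R4
t=14  issue I4 (ADD)
t=15  I4 read-ops | issue I5 (LSU)
t=16  I5 read-ops
t=17  I4 finished on ADD | I5 finished on LSU
t=18  I4→R7 | I5→R6
t=19  issue I6 (ADD)
t=20  I6 read-ops | issue I7 (LSU)
t=22  I6 finished on ADD
t=23  I6→R1
t=24  I7 read-ops
t=25  I7 finished on LSU
t=26  I7→R2

I5 = (15, 16, 17, 18)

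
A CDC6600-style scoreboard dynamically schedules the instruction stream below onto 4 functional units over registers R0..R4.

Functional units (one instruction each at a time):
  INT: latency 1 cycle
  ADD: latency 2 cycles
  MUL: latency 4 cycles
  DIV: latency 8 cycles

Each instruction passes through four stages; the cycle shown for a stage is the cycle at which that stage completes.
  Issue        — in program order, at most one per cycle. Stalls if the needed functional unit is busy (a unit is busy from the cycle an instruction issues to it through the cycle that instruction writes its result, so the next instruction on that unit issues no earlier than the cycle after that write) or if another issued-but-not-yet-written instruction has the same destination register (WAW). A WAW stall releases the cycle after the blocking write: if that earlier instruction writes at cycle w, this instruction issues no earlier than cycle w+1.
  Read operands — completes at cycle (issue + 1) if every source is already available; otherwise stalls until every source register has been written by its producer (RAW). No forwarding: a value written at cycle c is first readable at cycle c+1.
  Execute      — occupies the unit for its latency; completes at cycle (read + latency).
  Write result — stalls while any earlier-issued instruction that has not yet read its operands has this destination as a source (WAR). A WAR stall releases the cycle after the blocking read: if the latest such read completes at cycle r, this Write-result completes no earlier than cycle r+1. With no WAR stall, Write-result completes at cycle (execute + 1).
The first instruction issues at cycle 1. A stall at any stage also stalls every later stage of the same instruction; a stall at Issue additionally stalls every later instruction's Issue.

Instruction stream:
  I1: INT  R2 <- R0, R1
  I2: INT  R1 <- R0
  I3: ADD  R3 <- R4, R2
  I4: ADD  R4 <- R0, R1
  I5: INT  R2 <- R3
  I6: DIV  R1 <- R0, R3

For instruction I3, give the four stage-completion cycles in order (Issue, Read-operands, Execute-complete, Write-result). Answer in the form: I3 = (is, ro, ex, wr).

I3 = (6, 7, 9, 10)

[1] issue I1 (INT)
[2] I1 read-ops
[3] I1 finished on INT
[4] I1→R2
[5] issue I2 (INT)
[6] I2 read-ops, issue I3 (ADD)
[7] I2 finished on INT, I3 read-ops
[8] I2→R1
[9] I3 finished on ADD
[10] I3→R3
[11] issue I4 (ADD)
[12] I4 read-ops, issue I5 (INT)
[13] I5 read-ops, issue I6 (DIV)
[14] I4 finished on ADD, I5 finished on INT, I6 read-ops
[15] I4→R4, I5→R2
[22] I6 finished on DIV
[23] I6→R1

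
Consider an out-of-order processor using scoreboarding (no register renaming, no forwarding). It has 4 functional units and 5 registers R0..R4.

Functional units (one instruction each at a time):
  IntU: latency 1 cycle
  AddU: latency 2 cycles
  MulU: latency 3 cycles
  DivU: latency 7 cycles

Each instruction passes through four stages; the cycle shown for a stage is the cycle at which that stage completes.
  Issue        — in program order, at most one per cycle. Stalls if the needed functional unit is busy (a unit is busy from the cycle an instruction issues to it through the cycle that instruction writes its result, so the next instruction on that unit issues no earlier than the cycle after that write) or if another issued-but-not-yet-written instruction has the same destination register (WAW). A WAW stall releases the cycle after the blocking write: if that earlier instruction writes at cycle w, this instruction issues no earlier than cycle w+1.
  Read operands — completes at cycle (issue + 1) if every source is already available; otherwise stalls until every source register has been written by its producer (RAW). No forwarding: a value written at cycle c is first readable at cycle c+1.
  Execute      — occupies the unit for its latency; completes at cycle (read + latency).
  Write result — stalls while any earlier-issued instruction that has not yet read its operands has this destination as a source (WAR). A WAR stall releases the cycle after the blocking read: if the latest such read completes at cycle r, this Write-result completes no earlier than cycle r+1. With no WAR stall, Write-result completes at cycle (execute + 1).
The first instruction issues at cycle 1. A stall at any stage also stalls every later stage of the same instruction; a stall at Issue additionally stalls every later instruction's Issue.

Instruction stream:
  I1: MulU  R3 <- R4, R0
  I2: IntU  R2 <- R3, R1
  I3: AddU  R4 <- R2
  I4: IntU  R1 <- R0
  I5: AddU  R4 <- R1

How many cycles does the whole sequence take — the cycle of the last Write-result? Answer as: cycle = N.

cycle = 18

cycle 1: I1 issues→MulU
cycle 2: I1 reads | I2 issues→IntU
cycle 3: I3 issues→AddU
cycle 5: I1 exec-done
cycle 6: I1 writes R3
cycle 7: I2 reads
cycle 8: I2 exec-done
cycle 9: I2 writes R2
cycle 10: I3 reads | I4 issues→IntU
cycle 11: I4 reads
cycle 12: I3 exec-done | I4 exec-done
cycle 13: I3 writes R4 | I4 writes R1
cycle 14: I5 issues→AddU
cycle 15: I5 reads
cycle 17: I5 exec-done
cycle 18: I5 writes R4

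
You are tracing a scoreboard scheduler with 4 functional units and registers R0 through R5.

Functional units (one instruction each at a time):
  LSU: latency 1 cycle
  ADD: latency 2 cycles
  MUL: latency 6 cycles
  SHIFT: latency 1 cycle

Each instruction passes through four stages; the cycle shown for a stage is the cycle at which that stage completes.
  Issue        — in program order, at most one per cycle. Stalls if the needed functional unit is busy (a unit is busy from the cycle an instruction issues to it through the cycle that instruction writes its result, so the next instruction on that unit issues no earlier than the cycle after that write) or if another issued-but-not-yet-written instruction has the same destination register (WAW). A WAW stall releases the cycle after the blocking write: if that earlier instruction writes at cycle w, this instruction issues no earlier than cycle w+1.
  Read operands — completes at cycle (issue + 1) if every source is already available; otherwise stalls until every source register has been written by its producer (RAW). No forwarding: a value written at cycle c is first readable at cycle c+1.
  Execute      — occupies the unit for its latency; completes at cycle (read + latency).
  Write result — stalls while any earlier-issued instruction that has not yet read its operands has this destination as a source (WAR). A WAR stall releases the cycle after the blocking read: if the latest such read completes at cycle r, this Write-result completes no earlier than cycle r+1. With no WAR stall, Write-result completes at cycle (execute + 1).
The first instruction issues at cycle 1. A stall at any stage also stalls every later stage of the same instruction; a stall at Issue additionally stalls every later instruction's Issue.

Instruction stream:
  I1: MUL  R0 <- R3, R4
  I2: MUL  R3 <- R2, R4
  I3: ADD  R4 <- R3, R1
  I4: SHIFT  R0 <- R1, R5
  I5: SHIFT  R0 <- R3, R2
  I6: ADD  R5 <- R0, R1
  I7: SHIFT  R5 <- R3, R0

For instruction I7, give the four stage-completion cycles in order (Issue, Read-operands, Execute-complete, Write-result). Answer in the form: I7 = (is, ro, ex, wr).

I1 -> (1, 2, 8, 9)
I2 -> (10, 11, 17, 18)  // struct: MUL busy until I1 writes@9
I3 -> (11, 19, 21, 22)  // RAW R3: wait I2 write@18
I4 -> (12, 13, 14, 15)
I5 -> (16, 19, 20, 21)  // struct: SHIFT busy until I4 writes@15, RAW R3: wait I2 write@18
I6 -> (23, 24, 26, 27)  // struct: ADD busy until I3 writes@22
I7 -> (28, 29, 30, 31)  // WAW R5: wait I6 write@27

I7 = (28, 29, 30, 31)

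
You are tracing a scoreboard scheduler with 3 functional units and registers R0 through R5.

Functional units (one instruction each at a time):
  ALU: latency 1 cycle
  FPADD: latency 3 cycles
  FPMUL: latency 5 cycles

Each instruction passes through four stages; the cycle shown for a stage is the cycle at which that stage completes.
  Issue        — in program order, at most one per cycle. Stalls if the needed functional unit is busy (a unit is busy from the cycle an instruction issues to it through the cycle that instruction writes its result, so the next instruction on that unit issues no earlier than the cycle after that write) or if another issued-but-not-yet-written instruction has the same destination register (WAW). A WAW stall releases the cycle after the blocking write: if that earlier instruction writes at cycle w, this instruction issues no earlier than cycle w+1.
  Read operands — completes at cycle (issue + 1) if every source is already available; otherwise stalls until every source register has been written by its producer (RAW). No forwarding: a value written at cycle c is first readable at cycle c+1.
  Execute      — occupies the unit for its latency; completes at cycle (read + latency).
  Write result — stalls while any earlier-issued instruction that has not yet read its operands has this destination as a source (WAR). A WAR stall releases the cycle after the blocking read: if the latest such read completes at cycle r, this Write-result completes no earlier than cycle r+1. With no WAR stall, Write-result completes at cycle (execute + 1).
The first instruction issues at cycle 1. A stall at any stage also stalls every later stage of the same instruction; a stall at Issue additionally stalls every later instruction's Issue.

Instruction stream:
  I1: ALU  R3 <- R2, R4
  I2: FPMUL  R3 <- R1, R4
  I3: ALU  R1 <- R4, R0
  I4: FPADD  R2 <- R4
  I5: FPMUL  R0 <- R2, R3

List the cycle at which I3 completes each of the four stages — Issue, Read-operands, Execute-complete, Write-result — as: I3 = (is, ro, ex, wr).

  I1 | 1 | 2 | 3 | 4
  I2 | 5 | 6 | 11 | 12   WAW R3: wait I1 write@4
  I3 | 6 | 7 | 8 | 9
  I4 | 7 | 8 | 11 | 12
  I5 | 13 | 14 | 19 | 20   struct: FPMUL busy until I2 writes@12

I3 = (6, 7, 8, 9)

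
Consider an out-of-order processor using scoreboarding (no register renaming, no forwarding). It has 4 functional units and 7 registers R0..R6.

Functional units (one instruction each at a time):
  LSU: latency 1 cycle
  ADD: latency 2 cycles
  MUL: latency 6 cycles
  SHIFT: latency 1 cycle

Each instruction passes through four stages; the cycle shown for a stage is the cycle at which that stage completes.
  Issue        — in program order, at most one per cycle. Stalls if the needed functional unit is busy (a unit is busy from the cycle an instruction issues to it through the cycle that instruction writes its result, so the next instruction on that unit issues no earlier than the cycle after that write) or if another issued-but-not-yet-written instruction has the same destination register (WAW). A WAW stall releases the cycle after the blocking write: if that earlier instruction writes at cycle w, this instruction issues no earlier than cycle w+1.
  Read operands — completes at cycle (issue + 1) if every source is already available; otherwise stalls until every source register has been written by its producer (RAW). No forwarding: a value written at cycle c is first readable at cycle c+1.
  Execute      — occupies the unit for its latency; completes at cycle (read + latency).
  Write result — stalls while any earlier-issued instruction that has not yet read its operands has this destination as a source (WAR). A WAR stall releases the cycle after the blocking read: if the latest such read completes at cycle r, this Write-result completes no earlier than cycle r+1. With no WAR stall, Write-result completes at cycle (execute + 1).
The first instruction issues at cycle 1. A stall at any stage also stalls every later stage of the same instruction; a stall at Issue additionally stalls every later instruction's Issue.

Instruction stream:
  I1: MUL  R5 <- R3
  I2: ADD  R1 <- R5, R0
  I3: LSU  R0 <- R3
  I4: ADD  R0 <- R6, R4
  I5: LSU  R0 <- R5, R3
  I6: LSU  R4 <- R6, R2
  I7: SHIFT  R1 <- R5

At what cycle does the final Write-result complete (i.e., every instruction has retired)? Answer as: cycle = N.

cycle = 27

cycle 1: I1 dispatched to MUL
cycle 2: I1 operands ready, I2 dispatched to ADD
cycle 3: I3 dispatched to LSU
cycle 4: I3 operands ready
cycle 5: I3 complete
cycle 8: I1 complete
cycle 9: R5←I1
cycle 10: I2 operands ready
cycle 11: R0←I3
cycle 12: I2 complete
cycle 13: R1←I2
cycle 14: I4 dispatched to ADD
cycle 15: I4 operands ready
cycle 17: I4 complete
cycle 18: R0←I4
cycle 19: I5 dispatched to LSU
cycle 20: I5 operands ready
cycle 21: I5 complete
cycle 22: R0←I5
cycle 23: I6 dispatched to LSU
cycle 24: I6 operands ready, I7 dispatched to SHIFT
cycle 25: I6 complete, I7 operands ready
cycle 26: R4←I6, I7 complete
cycle 27: R1←I7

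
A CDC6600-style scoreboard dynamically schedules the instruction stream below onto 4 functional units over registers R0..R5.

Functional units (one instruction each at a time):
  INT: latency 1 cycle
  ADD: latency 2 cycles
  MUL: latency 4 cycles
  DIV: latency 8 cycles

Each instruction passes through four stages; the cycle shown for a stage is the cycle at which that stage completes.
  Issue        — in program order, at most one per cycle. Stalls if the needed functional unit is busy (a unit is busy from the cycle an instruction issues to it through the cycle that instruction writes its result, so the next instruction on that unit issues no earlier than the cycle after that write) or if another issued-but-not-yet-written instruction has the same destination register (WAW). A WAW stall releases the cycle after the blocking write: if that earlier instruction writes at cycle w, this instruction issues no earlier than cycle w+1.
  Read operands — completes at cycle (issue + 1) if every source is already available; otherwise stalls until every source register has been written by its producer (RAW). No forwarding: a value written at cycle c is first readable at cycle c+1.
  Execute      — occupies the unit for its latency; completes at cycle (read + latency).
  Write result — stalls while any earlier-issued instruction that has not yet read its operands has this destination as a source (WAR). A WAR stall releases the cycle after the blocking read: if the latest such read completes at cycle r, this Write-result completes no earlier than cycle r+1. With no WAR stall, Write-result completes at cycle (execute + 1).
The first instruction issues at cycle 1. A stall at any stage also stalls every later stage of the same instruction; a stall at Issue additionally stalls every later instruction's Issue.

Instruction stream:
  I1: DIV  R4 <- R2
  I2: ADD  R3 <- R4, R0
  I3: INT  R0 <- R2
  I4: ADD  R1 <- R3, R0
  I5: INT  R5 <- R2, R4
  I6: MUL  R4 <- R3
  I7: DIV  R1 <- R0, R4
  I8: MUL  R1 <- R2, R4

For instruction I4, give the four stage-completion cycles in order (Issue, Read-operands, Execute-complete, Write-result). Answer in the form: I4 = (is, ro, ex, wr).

I1  is:1  ro:2  ex:10  wr:11
I2  is:2  ro:12  ex:14  wr:15  — RAW R4: wait I1 write@11
I3  is:3  ro:4  ex:5  wr:13  — WAR R0: wait I2 read@12
I4  is:16  ro:17  ex:19  wr:20  — struct: ADD busy until I2 writes@15
I5  is:17  ro:18  ex:19  wr:20
I6  is:18  ro:19  ex:23  wr:24
I7  is:21  ro:25  ex:33  wr:34  — WAW R1: wait I4 write@20, RAW R4: wait I6 write@24
I8  is:35  ro:36  ex:40  wr:41  — WAW R1: wait I7 write@34

I4 = (16, 17, 19, 20)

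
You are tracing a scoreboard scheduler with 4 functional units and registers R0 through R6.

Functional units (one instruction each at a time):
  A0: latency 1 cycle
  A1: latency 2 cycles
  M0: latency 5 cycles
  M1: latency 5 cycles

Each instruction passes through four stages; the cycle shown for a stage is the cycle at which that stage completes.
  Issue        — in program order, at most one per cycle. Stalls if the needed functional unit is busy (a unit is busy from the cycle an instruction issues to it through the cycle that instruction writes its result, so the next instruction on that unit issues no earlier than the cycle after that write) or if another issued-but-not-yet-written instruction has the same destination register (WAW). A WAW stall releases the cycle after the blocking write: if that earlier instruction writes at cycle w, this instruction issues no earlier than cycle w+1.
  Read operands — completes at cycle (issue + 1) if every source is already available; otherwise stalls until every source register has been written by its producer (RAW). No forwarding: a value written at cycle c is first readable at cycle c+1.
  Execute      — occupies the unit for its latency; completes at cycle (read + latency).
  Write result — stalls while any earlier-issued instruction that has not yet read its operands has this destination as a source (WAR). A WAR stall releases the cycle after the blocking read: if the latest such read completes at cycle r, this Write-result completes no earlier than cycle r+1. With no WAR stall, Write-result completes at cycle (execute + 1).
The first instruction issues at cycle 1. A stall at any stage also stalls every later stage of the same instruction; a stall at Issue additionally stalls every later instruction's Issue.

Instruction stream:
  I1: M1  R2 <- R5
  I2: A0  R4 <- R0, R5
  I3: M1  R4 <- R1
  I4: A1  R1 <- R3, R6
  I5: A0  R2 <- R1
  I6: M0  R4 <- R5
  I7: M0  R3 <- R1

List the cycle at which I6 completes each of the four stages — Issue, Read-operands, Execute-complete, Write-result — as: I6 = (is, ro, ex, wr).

I6 = (17, 18, 23, 24)

c1: I1→M1
c2: I1 RO, I2→A0
c3: I2 RO
c4: I2 EX
c5: I2 WR R4
c7: I1 EX
c8: I1 WR R2
c9: I3→M1
c10: I3 RO, I4→A1
c11: I4 RO, I5→A0
c13: I4 EX
c14: I4 WR R1
c15: I3 EX, I5 RO
c16: I3 WR R4, I5 EX
c17: I5 WR R2, I6→M0
c18: I6 RO
c23: I6 EX
c24: I6 WR R4
c25: I7→M0
c26: I7 RO
c31: I7 EX
c32: I7 WR R3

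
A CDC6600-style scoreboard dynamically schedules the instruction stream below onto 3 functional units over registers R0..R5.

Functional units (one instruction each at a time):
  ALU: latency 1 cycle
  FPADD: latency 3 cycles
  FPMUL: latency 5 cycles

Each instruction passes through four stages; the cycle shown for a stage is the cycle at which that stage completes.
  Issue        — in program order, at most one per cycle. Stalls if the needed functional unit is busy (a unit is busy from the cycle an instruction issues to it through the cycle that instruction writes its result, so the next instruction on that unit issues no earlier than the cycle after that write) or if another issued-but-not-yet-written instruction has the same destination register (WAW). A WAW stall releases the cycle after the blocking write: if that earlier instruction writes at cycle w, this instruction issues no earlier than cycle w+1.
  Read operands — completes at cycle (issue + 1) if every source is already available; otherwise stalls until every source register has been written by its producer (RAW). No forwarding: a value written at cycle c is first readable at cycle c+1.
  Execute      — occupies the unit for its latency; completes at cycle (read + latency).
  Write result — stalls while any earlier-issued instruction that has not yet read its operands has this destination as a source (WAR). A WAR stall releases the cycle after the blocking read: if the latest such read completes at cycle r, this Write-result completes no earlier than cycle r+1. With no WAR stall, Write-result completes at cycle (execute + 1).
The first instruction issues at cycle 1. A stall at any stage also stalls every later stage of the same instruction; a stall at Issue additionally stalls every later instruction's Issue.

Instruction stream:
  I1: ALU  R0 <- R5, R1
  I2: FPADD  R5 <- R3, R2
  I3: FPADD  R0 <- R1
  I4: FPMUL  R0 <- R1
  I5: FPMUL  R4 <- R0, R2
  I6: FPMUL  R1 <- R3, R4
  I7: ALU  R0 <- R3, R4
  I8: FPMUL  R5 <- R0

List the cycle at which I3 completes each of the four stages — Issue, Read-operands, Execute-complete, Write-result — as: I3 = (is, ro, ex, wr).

[I1] 1/2/3/4
[I2] 2/3/6/7
[I3] 8/9/12/13  (struct: FPADD busy until I2 writes@7)
[I4] 14/15/20/21  (WAW R0: wait I3 write@13)
[I5] 22/23/28/29  (struct: FPMUL busy until I4 writes@21)
[I6] 30/31/36/37  (struct: FPMUL busy until I5 writes@29)
[I7] 31/32/33/34
[I8] 38/39/44/45  (struct: FPMUL busy until I6 writes@37)

I3 = (8, 9, 12, 13)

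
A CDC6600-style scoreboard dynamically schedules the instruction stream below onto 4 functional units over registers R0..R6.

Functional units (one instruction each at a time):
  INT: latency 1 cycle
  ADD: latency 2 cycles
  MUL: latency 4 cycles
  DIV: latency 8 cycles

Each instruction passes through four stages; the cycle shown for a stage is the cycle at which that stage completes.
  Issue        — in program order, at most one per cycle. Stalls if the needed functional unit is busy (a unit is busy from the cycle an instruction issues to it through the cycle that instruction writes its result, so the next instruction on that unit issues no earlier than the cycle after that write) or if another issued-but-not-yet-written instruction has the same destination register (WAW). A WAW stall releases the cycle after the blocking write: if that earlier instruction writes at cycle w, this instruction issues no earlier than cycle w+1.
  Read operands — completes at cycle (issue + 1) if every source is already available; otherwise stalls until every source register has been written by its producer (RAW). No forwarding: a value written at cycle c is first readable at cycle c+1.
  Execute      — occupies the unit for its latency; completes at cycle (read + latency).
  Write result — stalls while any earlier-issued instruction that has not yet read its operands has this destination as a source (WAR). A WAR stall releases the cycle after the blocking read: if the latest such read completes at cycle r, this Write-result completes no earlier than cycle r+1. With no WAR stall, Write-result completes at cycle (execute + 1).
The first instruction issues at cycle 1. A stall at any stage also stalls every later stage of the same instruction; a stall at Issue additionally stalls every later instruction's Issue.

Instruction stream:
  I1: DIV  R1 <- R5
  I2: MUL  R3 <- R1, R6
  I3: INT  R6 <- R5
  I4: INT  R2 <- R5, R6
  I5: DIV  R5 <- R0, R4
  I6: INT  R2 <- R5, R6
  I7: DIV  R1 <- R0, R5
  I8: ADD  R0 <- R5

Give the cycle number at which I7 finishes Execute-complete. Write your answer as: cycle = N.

I1: IS=1 RO=2 EX=10 WR=11
I2: IS=2 RO=12 EX=16 WR=17  [RAW R1: wait I1 write@11]
I3: IS=3 RO=4 EX=5 WR=13  [WAR R6: wait I2 read@12]
I4: IS=14 RO=15 EX=16 WR=17  [struct: INT busy until I3 writes@13]
I5: IS=15 RO=16 EX=24 WR=25
I6: IS=18 RO=26 EX=27 WR=28  [struct: INT busy until I4 writes@17; RAW R5: wait I5 write@25]
I7: IS=26 RO=27 EX=35 WR=36  [struct: DIV busy until I5 writes@25]
I8: IS=27 RO=28 EX=30 WR=31

cycle = 35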